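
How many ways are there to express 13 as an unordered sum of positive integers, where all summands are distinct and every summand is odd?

3

Listing the qualifying partitions of 13:
13
9,3,1
7,5,1
That's 3 in total.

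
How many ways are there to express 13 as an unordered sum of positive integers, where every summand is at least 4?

The partitions of 13 that satisfy the conditions:
13
4,9
5,8
6,7
4,4,5
That's 5 in total.

5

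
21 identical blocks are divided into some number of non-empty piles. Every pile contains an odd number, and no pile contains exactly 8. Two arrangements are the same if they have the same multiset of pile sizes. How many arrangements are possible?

76

Systematic enumeration (by largest part, then next-largest, …) yields 76.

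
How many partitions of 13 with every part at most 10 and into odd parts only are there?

Listing the qualifying partitions of 13:
9,3,1
9,1,1,1,1
7,5,1
7,3,3
7,3,1,1,1
7,1,1,1,1,1,1
5,5,3
5,5,1,1,1
5,3,3,1,1
5,3,1,1,1,1,1
5,1,1,1,1,1,1,1,1
3,3,3,3,1
3,3,3,1,1,1,1
3,3,1,1,1,1,1,1,1
3,1,1,1,1,1,1,1,1,1,1
1,1,1,1,1,1,1,1,1,1,1,1,1

16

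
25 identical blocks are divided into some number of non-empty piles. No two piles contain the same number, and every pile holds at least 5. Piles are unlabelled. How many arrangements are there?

17

Enumerating:
25
5, 20
6, 19
7, 18
8, 17
9, 16
10, 15
11, 14
5, 6, 14
12, 13
5, 7, 13
5, 8, 12
6, 7, 12
5, 9, 11
6, 8, 11
6, 9, 10
7, 8, 10
That's 17 in total.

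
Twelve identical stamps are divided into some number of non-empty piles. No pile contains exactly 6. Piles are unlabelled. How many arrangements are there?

A partial list (first 12 by largest part):
12
11+1
10+2
10+1+1
9+3
9+2+1
9+1+1+1
8+4
8+3+1
8+2+2
8+2+1+1
8+1+1+1+1
…and 54 more, for 66 total.

66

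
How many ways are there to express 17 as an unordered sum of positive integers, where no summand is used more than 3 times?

Systematic enumeration (by largest part, then next-largest, …) yields 166.

166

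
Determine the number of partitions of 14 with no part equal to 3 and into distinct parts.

14

Enumerating:
14
1+13
2+12
1+2+11
4+10
5+9
1+4+9
6+8
1+5+8
2+4+8
1+6+7
2+5+7
1+2+4+7
1+2+5+6
Counting gives 14.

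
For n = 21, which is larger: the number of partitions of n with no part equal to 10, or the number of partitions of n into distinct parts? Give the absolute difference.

660

Partitions of 21 with no part equal to 10: 736.
Partitions of 21 into distinct parts: 76.
|736 − 76| = 660.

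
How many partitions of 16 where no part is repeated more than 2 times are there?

There are 89 such partitions.

89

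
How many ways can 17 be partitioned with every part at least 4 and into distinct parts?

8

Listing the qualifying partitions of 17:
17
13+4
12+5
11+6
10+7
9+8
8+5+4
7+6+4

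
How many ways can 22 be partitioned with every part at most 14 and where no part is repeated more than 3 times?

446

Direct enumeration gives 446 partitions.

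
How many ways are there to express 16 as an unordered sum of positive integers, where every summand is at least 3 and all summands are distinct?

10

They are:
16
13,3
12,4
11,5
10,6
9,7
9,4,3
8,5,3
7,6,3
7,5,4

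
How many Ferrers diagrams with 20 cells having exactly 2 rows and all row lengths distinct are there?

They are:
19+1
18+2
17+3
16+4
15+5
14+6
13+7
12+8
11+9
Counting gives 9.

9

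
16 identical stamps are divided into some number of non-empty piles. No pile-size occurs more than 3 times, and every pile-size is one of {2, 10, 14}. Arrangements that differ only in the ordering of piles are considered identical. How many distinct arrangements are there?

2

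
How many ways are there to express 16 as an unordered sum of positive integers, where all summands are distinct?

A partial list (first 12 by largest part):
16
15+1
14+2
13+3
13+2+1
12+4
12+3+1
11+5
11+4+1
11+3+2
10+6
10+5+1
…and 20 more, for 32 total.

32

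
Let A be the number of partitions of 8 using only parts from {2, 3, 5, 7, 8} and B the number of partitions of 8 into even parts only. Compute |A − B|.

1

Partitions of 8 using only parts from {2, 3, 5, 7, 8}: 4.
Partitions of 8 into even parts only: 5.
|4 − 5| = 1.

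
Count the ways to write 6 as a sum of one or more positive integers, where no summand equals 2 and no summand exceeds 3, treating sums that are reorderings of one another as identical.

3

They are:
3, 3
3, 1, 1, 1
1, 1, 1, 1, 1, 1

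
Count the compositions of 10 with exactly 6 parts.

126

Equivalently, choose which 5 of the 9 gaps become plus signs: C(9,5) = 126.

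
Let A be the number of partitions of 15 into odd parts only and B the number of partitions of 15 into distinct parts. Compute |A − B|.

0

Partitions of 15 into odd parts only: 27.
Partitions of 15 into distinct parts: 27.
|27 − 27| = 0.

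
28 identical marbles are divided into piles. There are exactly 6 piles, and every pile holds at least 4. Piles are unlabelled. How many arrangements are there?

They are:
8+4+4+4+4+4
7+5+4+4+4+4
6+6+4+4+4+4
6+5+5+4+4+4
5+5+5+5+4+4
Counting gives 5.

5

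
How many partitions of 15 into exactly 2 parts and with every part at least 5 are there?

3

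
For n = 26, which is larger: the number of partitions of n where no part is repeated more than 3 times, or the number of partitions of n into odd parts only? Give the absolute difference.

895

Partitions of 26 where no part is repeated more than 3 times: 1060.
Partitions of 26 into odd parts only: 165.
|1060 − 165| = 895.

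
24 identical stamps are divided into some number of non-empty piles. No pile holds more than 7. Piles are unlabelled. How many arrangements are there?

There are 733 such partitions.

733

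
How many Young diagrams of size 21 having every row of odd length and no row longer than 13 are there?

68

A partial list (first 12 by largest part):
13 + 7 + 1
13 + 5 + 3
13 + 5 + 1 + 1 + 1
13 + 3 + 3 + 1 + 1
13 + 3 + 1 + 1 + 1 + 1 + 1
13 + 1 + 1 + 1 + 1 + 1 + 1 + 1 + 1
11 + 9 + 1
11 + 7 + 3
11 + 7 + 1 + 1 + 1
11 + 5 + 5
11 + 5 + 3 + 1 + 1
11 + 5 + 1 + 1 + 1 + 1 + 1
…and 56 more, for 68 total.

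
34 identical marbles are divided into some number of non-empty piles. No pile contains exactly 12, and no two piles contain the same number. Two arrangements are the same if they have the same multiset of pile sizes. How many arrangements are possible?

There are 433 such partitions.

433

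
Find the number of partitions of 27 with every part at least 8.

Enumerating:
27
19 + 8
18 + 9
17 + 10
16 + 11
15 + 12
14 + 13
11 + 8 + 8
10 + 9 + 8
9 + 9 + 9
That's 10 in total.

10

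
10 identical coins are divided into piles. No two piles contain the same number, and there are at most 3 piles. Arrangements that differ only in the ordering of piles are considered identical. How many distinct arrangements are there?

9

Listing the qualifying partitions of 10:
10
1+9
2+8
3+7
1+2+7
4+6
1+3+6
1+4+5
2+3+5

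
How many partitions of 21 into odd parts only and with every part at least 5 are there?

4

The partitions of 21 that satisfy the conditions:
21
11 + 5 + 5
9 + 7 + 5
7 + 7 + 7
Counting gives 4.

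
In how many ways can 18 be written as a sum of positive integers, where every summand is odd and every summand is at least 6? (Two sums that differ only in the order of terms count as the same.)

2

The partitions of 18 that satisfy the conditions:
11, 7
9, 9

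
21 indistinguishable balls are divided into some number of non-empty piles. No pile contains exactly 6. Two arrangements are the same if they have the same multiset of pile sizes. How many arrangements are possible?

Enumerating by decreasing first part gives 616 partitions in all.

616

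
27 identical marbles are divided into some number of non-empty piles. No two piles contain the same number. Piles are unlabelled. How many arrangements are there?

There are 192 such partitions.

192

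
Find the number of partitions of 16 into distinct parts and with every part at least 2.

17

They are:
16
14 + 2
13 + 3
12 + 4
11 + 5
11 + 3 + 2
10 + 6
10 + 4 + 2
9 + 7
9 + 5 + 2
9 + 4 + 3
8 + 6 + 2
8 + 5 + 3
7 + 6 + 3
7 + 5 + 4
7 + 4 + 3 + 2
6 + 5 + 3 + 2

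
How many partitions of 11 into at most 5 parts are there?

37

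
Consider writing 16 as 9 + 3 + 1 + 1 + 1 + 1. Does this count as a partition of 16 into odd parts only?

Yes

The parts sum to 16, and the condition 'every summand is odd' holds.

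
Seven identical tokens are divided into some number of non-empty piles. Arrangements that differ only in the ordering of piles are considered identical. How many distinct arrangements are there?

The partitions of 7 that satisfy the conditions:
7
6 + 1
5 + 2
5 + 1 + 1
4 + 3
4 + 2 + 1
4 + 1 + 1 + 1
3 + 3 + 1
3 + 2 + 2
3 + 2 + 1 + 1
3 + 1 + 1 + 1 + 1
2 + 2 + 2 + 1
2 + 2 + 1 + 1 + 1
2 + 1 + 1 + 1 + 1 + 1
1 + 1 + 1 + 1 + 1 + 1 + 1

15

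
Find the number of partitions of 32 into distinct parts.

390

Systematic enumeration (by largest part, then next-largest, …) yields 390.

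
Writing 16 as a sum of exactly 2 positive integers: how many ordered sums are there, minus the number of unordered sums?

Compositions: C(15,1) = 15.
Partitions of 16 into exactly 2 parts: 8.
Difference: 15 − 8 = 7.

7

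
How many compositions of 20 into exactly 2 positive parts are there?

19

Place 1 bars in the 19 internal gaps of a row of 20 dots: C(19,1) = 19.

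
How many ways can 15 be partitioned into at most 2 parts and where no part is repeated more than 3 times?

8

The partitions of 15 that satisfy the conditions:
15
14, 1
13, 2
12, 3
11, 4
10, 5
9, 6
8, 7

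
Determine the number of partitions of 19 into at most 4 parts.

94

Systematic enumeration (by largest part, then next-largest, …) yields 94.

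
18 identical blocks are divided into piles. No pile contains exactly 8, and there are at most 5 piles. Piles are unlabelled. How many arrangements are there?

Enumerating by decreasing first part gives 118 partitions in all.

118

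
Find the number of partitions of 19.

Systematic enumeration (by largest part, then next-largest, …) yields 490.

490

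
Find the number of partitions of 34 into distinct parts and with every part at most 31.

509

Direct enumeration gives 509 partitions.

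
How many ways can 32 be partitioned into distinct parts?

Direct enumeration gives 390 partitions.

390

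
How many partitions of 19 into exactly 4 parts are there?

A partial list (first 12 by largest part):
16, 1, 1, 1
15, 2, 1, 1
14, 3, 1, 1
14, 2, 2, 1
13, 4, 1, 1
13, 3, 2, 1
13, 2, 2, 2
12, 5, 1, 1
12, 4, 2, 1
12, 3, 3, 1
12, 3, 2, 2
11, 6, 1, 1
…and 42 more, for 54 total.

54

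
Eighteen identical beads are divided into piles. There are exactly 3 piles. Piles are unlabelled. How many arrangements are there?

27

A partial list (first 12 by largest part):
1, 1, 16
1, 2, 15
1, 3, 14
2, 2, 14
1, 4, 13
2, 3, 13
1, 5, 12
2, 4, 12
3, 3, 12
1, 6, 11
2, 5, 11
3, 4, 11
…and 15 more, for 27 total.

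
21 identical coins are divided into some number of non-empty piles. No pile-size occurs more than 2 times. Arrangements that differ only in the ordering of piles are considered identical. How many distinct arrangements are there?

A full systematic count gives 243.

243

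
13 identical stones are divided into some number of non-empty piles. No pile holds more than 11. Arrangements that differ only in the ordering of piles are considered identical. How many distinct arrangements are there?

99

Counting exhaustively, 99 partitions satisfy the conditions.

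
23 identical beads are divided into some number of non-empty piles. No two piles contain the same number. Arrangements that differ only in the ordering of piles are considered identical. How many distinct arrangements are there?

104

Enumerating by decreasing first part gives 104 partitions in all.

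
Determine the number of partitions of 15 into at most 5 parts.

84

There are 84 such partitions.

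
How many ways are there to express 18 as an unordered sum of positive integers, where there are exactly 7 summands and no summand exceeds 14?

49

A partial list (first 12 by largest part):
12, 1, 1, 1, 1, 1, 1
11, 2, 1, 1, 1, 1, 1
10, 3, 1, 1, 1, 1, 1
10, 2, 2, 1, 1, 1, 1
9, 4, 1, 1, 1, 1, 1
9, 3, 2, 1, 1, 1, 1
9, 2, 2, 2, 1, 1, 1
8, 5, 1, 1, 1, 1, 1
8, 4, 2, 1, 1, 1, 1
8, 3, 3, 1, 1, 1, 1
8, 3, 2, 2, 1, 1, 1
8, 2, 2, 2, 2, 1, 1
…and 37 more, for 49 total.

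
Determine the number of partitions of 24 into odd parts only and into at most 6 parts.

55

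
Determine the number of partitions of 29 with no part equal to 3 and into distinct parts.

155

There are 155 such partitions.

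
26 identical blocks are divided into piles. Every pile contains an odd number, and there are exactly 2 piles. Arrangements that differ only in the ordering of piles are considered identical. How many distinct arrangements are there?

7

Listing the qualifying partitions of 26:
25,1
23,3
21,5
19,7
17,9
15,11
13,13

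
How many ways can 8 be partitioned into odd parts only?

The partitions of 8 that satisfy the conditions:
7 + 1
5 + 3
5 + 1 + 1 + 1
3 + 3 + 1 + 1
3 + 1 + 1 + 1 + 1 + 1
1 + 1 + 1 + 1 + 1 + 1 + 1 + 1

6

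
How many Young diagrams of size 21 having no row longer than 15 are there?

773

Direct enumeration gives 773 partitions.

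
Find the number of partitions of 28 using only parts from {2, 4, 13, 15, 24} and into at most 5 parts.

Listing the qualifying partitions of 28:
24,4
24,2,2
15,13
13,13,2
That's 4 in total.

4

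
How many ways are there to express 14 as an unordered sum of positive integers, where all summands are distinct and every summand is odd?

Listing the qualifying partitions of 14:
13,1
11,3
9,5
Counting gives 3.

3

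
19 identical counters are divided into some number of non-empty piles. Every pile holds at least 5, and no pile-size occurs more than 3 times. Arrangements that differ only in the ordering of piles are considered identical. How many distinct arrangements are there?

10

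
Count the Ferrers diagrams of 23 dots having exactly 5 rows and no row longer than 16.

Counting exhaustively, 137 partitions satisfy the conditions.

137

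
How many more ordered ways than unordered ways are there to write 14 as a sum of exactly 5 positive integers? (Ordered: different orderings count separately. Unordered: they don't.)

692

Compositions: C(13,4) = 715.
Partitions of 14 into exactly 5 parts: 23.
Difference: 715 − 23 = 692.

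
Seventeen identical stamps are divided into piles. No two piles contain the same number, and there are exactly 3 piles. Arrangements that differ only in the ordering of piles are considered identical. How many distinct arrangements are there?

16

The partitions of 17 that satisfy the conditions:
14, 2, 1
13, 3, 1
12, 4, 1
12, 3, 2
11, 5, 1
11, 4, 2
10, 6, 1
10, 5, 2
10, 4, 3
9, 7, 1
9, 6, 2
9, 5, 3
8, 7, 2
8, 6, 3
8, 5, 4
7, 6, 4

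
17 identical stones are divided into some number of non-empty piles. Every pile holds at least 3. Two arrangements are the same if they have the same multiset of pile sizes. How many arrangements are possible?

25

They are:
17
14, 3
13, 4
12, 5
11, 6
11, 3, 3
10, 7
10, 4, 3
9, 8
9, 5, 3
9, 4, 4
8, 6, 3
8, 5, 4
8, 3, 3, 3
7, 7, 3
7, 6, 4
7, 5, 5
7, 4, 3, 3
6, 6, 5
6, 5, 3, 3
6, 4, 4, 3
5, 5, 4, 3
5, 4, 4, 4
5, 3, 3, 3, 3
4, 4, 3, 3, 3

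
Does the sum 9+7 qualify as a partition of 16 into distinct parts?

The parts sum to 16, and the condition 'all summands are distinct' holds.

Yes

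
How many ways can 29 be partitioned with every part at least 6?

32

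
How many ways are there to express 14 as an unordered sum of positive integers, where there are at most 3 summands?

Listing the qualifying partitions of 14:
14
13,1
12,2
12,1,1
11,3
11,2,1
10,4
10,3,1
10,2,2
9,5
9,4,1
9,3,2
8,6
8,5,1
8,4,2
8,3,3
7,7
7,6,1
7,5,2
7,4,3
6,6,2
6,5,3
6,4,4
5,5,4

24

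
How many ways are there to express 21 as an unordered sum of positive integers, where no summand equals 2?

302

There are 302 such partitions.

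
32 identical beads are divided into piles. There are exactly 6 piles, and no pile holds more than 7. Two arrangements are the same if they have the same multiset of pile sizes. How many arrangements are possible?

28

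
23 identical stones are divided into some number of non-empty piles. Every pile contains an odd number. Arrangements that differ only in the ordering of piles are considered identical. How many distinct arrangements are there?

104

Enumerating by decreasing first part gives 104 partitions in all.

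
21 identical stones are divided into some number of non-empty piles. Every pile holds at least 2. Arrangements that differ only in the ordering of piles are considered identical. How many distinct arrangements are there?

Direct enumeration gives 165 partitions.

165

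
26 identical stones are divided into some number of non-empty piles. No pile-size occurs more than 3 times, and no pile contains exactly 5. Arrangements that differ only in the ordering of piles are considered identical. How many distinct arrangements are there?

673

Direct enumeration gives 673 partitions.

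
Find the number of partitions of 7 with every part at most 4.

11

The partitions of 7 that satisfy the conditions:
3,4
1,2,4
1,1,1,4
1,3,3
2,2,3
1,1,2,3
1,1,1,1,3
1,2,2,2
1,1,1,2,2
1,1,1,1,1,2
1,1,1,1,1,1,1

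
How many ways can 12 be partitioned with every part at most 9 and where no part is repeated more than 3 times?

46

There are too many to list fully; the first 12 (by largest part) are:
9+3
9+2+1
9+1+1+1
8+4
8+3+1
8+2+2
8+2+1+1
7+5
7+4+1
7+3+2
7+3+1+1
7+2+2+1
…and 34 more, for 46 total.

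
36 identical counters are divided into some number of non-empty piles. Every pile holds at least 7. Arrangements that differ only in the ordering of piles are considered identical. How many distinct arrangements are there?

There are too many to list fully; the first 12 (by largest part) are:
36
29, 7
28, 8
27, 9
26, 10
25, 11
24, 12
23, 13
22, 14
22, 7, 7
21, 15
21, 8, 7
…and 44 more, for 56 total.

56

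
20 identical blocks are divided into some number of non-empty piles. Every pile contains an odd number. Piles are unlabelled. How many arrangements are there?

A partial list (first 12 by largest part):
19, 1
17, 3
17, 1, 1, 1
15, 5
15, 3, 1, 1
15, 1, 1, 1, 1, 1
13, 7
13, 5, 1, 1
13, 3, 3, 1
13, 3, 1, 1, 1, 1
13, 1, 1, 1, 1, 1, 1, 1
11, 9
…and 52 more, for 64 total.

64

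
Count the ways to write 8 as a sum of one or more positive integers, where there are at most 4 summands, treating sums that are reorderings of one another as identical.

15

Enumerating:
8
7,1
6,2
6,1,1
5,3
5,2,1
5,1,1,1
4,4
4,3,1
4,2,2
4,2,1,1
3,3,2
3,3,1,1
3,2,2,1
2,2,2,2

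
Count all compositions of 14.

Each of the 13 gaps between 14 units is either a break or not: 2^13 = 8192.

8192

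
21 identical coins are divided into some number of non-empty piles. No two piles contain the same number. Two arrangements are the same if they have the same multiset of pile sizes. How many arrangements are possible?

A full systematic count gives 76.

76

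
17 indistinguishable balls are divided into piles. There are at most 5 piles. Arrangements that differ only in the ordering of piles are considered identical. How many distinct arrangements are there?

119

A full systematic count gives 119.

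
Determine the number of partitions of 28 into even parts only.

135

A full systematic count gives 135.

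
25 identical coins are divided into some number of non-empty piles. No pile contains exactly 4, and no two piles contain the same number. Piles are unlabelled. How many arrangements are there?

92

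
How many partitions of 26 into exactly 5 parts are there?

221

Counting exhaustively, 221 partitions satisfy the conditions.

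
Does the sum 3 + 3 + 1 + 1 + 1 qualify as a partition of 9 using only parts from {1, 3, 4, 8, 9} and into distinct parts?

The parts sum to 9, and the condition 'all summands are distinct' is violated.

No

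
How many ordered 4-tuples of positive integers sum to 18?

680

A composition of 18 into 4 positive parts is chosen by placing 3 dividers among the 17 gaps between 18 units: C(17,3) = 680.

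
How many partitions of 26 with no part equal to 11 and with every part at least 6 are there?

18

The partitions of 26 that satisfy the conditions:
26
6, 20
7, 19
8, 18
9, 17
10, 16
12, 14
6, 6, 14
13, 13
6, 7, 13
6, 8, 12
7, 7, 12
6, 10, 10
7, 9, 10
8, 8, 10
8, 9, 9
6, 6, 6, 8
6, 6, 7, 7
That's 18 in total.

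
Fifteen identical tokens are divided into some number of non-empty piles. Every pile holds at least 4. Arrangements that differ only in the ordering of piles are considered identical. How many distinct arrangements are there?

The partitions of 15 that satisfy the conditions:
15
4+11
5+10
6+9
7+8
4+4+7
4+5+6
5+5+5
Counting gives 8.

8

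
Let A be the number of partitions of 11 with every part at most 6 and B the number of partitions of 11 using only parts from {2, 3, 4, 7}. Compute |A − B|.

38

Partitions of 11 with every part at most 6: 44.
Partitions of 11 using only parts from {2, 3, 4, 7}: 6.
|44 − 6| = 38.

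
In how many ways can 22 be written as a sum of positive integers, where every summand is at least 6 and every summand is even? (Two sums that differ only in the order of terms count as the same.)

Listing the qualifying partitions of 22:
22
16, 6
14, 8
12, 10
10, 6, 6
8, 8, 6
That's 6 in total.

6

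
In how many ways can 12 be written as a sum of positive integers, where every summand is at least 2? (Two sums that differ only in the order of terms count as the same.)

Listing the qualifying partitions of 12:
12
2 + 10
3 + 9
4 + 8
2 + 2 + 8
5 + 7
2 + 3 + 7
6 + 6
2 + 4 + 6
3 + 3 + 6
2 + 2 + 2 + 6
2 + 5 + 5
3 + 4 + 5
2 + 2 + 3 + 5
4 + 4 + 4
2 + 2 + 4 + 4
2 + 3 + 3 + 4
2 + 2 + 2 + 2 + 4
3 + 3 + 3 + 3
2 + 2 + 2 + 3 + 3
2 + 2 + 2 + 2 + 2 + 2
That's 21 in total.

21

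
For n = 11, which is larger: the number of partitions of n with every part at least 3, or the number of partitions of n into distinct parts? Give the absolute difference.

6

Partitions of 11 with every part at least 3: 6.
Partitions of 11 into distinct parts: 12.
|6 − 12| = 6.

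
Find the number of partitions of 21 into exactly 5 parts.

A full systematic count gives 101.

101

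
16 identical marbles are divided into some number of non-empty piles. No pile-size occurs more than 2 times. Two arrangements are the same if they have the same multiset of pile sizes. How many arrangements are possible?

There are 89 such partitions.

89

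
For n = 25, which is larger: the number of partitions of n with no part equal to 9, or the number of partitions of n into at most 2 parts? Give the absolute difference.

1714

Partitions of 25 with no part equal to 9: 1727.
Partitions of 25 into at most 2 parts: 13.
|1727 − 13| = 1714.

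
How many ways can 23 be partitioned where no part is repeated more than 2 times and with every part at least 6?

Enumerating:
23
17 + 6
16 + 7
15 + 8
14 + 9
13 + 10
12 + 11
11 + 6 + 6
10 + 7 + 6
9 + 8 + 6
9 + 7 + 7
8 + 8 + 7

12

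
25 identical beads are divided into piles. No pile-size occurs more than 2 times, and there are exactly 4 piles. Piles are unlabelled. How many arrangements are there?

112

Direct enumeration gives 112 partitions.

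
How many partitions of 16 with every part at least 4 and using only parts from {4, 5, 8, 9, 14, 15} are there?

3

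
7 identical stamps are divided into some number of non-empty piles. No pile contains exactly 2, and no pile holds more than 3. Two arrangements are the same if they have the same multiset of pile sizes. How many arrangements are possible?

They are:
3, 3, 1
3, 1, 1, 1, 1
1, 1, 1, 1, 1, 1, 1

3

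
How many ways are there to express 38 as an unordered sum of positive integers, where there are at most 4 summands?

551

Systematic enumeration (by largest part, then next-largest, …) yields 551.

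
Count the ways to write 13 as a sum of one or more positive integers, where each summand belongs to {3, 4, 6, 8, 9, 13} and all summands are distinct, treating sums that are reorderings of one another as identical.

3

Listing the qualifying partitions of 13:
13
4 + 9
3 + 4 + 6
Counting gives 3.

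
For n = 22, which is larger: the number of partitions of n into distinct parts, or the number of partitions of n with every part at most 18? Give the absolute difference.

906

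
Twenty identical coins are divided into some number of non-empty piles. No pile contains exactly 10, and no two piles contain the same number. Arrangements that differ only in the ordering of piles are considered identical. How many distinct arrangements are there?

55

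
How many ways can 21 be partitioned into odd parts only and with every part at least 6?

They are:
21
7,7,7

2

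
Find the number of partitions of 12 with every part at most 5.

47

A partial list (first 12 by largest part):
5+5+2
5+5+1+1
5+4+3
5+4+2+1
5+4+1+1+1
5+3+3+1
5+3+2+2
5+3+2+1+1
5+3+1+1+1+1
5+2+2+2+1
5+2+2+1+1+1
5+2+1+1+1+1+1
…and 35 more, for 47 total.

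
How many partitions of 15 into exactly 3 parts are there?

19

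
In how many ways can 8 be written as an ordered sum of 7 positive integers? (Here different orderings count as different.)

By stars and bars with positive parts, the count is C(7,6) = 7.

7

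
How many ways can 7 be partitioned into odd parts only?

They are:
7
5 + 1 + 1
3 + 3 + 1
3 + 1 + 1 + 1 + 1
1 + 1 + 1 + 1 + 1 + 1 + 1

5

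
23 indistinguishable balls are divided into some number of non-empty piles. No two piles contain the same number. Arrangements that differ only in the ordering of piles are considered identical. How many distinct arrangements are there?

104

There are 104 such partitions.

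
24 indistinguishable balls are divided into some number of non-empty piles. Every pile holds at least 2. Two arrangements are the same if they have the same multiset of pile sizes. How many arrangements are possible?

There are 320 such partitions.

320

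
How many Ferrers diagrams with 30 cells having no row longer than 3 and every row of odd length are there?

The partitions of 30 that satisfy the conditions:
3,3,3,3,3,3,3,3,3,3
3,3,3,3,3,3,3,3,3,1,1,1
3,3,3,3,3,3,3,3,1,1,1,1,1,1
3,3,3,3,3,3,3,1,1,1,1,1,1,1,1,1
3,3,3,3,3,3,1,1,1,1,1,1,1,1,1,1,1,1
3,3,3,3,3,1,1,1,1,1,1,1,1,1,1,1,1,1,1,1
3,3,3,3,1,1,1,1,1,1,1,1,1,1,1,1,1,1,1,1,1,1
3,3,3,1,1,1,1,1,1,1,1,1,1,1,1,1,1,1,1,1,1,1,1,1
3,3,1,1,1,1,1,1,1,1,1,1,1,1,1,1,1,1,1,1,1,1,1,1,1,1
3,1,1,1,1,1,1,1,1,1,1,1,1,1,1,1,1,1,1,1,1,1,1,1,1,1,1,1
1,1,1,1,1,1,1,1,1,1,1,1,1,1,1,1,1,1,1,1,1,1,1,1,1,1,1,1,1,1
Counting gives 11.

11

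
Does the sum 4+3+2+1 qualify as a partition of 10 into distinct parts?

The parts sum to 10, and the condition 'all summands are distinct' holds.

Yes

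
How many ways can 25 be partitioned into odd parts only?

Counting exhaustively, 142 partitions satisfy the conditions.

142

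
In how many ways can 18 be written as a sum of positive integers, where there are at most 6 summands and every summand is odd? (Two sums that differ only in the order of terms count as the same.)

A partial list (first 12 by largest part):
17, 1
15, 3
15, 1, 1, 1
13, 5
13, 3, 1, 1
13, 1, 1, 1, 1, 1
11, 7
11, 5, 1, 1
11, 3, 3, 1
11, 3, 1, 1, 1, 1
9, 9
9, 7, 1, 1
…and 15 more, for 27 total.

27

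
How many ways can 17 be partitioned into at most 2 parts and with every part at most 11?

Listing the qualifying partitions of 17:
11,6
10,7
9,8

3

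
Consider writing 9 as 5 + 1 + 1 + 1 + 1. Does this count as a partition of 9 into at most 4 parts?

No

The parts sum to 9, and the condition 'there are at most 4 summands' is violated.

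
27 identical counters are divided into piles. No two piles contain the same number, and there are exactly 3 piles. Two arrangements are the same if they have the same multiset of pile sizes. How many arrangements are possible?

48

There are too many to list fully; the first 12 (by largest part) are:
24, 2, 1
23, 3, 1
22, 4, 1
22, 3, 2
21, 5, 1
21, 4, 2
20, 6, 1
20, 5, 2
20, 4, 3
19, 7, 1
19, 6, 2
19, 5, 3
…and 36 more, for 48 total.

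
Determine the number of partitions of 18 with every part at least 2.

88

Counting exhaustively, 88 partitions satisfy the conditions.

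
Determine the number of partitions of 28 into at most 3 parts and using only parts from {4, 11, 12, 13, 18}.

2

Listing the qualifying partitions of 28:
4 + 11 + 13
4 + 12 + 12
That's 2 in total.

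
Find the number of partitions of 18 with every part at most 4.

Direct enumeration gives 84 partitions.

84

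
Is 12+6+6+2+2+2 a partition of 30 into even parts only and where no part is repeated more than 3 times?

Yes

The parts sum to 30, and the condition 'every summand is even' holds; the condition 'no summand is used more than 3 times' holds.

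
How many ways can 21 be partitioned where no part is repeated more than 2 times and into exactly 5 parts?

71

Systematic enumeration (by largest part, then next-largest, …) yields 71.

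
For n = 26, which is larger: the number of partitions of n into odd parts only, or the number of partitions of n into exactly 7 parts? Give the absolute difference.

135

Partitions of 26 into odd parts only: 165.
Partitions of 26 into exactly 7 parts: 300.
|165 − 300| = 135.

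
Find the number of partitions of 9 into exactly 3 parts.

7

Listing the qualifying partitions of 9:
7,1,1
6,2,1
5,3,1
5,2,2
4,4,1
4,3,2
3,3,3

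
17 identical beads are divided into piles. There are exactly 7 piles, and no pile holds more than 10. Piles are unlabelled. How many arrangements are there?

37

There are too many to list fully; the first 12 (by largest part) are:
10+2+1+1+1+1+1
9+3+1+1+1+1+1
9+2+2+1+1+1+1
8+4+1+1+1+1+1
8+3+2+1+1+1+1
8+2+2+2+1+1+1
7+5+1+1+1+1+1
7+4+2+1+1+1+1
7+3+3+1+1+1+1
7+3+2+2+1+1+1
7+2+2+2+2+1+1
6+6+1+1+1+1+1
…and 25 more, for 37 total.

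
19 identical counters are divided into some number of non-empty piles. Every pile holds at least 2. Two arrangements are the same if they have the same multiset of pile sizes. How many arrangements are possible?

Counting exhaustively, 105 partitions satisfy the conditions.

105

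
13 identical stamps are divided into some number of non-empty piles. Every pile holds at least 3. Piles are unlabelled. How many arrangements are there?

Enumerating:
13
3,10
4,9
5,8
6,7
3,3,7
3,4,6
3,5,5
4,4,5
3,3,3,4
Counting gives 10.

10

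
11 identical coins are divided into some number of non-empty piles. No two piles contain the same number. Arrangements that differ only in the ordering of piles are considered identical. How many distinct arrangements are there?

They are:
11
1, 10
2, 9
3, 8
1, 2, 8
4, 7
1, 3, 7
5, 6
1, 4, 6
2, 3, 6
2, 4, 5
1, 2, 3, 5
That's 12 in total.

12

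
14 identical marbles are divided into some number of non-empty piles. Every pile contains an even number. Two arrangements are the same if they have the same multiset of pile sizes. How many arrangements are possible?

15

The partitions of 14 that satisfy the conditions:
14
12+2
10+4
10+2+2
8+6
8+4+2
8+2+2+2
6+6+2
6+4+4
6+4+2+2
6+2+2+2+2
4+4+4+2
4+4+2+2+2
4+2+2+2+2+2
2+2+2+2+2+2+2
That's 15 in total.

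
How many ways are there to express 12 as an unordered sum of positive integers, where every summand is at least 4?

The partitions of 12 that satisfy the conditions:
12
8 + 4
7 + 5
6 + 6
4 + 4 + 4
Counting gives 5.

5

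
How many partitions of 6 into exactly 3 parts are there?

3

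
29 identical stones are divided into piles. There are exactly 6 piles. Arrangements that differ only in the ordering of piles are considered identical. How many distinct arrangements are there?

454

Counting exhaustively, 454 partitions satisfy the conditions.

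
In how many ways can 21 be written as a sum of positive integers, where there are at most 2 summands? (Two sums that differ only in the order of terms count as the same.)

11

Listing the qualifying partitions of 21:
21
20, 1
19, 2
18, 3
17, 4
16, 5
15, 6
14, 7
13, 8
12, 9
11, 10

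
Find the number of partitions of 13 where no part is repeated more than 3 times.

64

A partial list (first 12 by largest part):
13
12, 1
11, 2
11, 1, 1
10, 3
10, 2, 1
10, 1, 1, 1
9, 4
9, 3, 1
9, 2, 2
9, 2, 1, 1
8, 5
…and 52 more, for 64 total.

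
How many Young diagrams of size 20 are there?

627

Systematic enumeration (by largest part, then next-largest, …) yields 627.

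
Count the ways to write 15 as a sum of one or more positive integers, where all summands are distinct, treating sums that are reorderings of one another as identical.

27

A partial list (first 12 by largest part):
15
14+1
13+2
12+3
12+2+1
11+4
11+3+1
10+5
10+4+1
10+3+2
9+6
9+5+1
…and 15 more, for 27 total.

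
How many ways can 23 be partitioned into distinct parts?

104

A full systematic count gives 104.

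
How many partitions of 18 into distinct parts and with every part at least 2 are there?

Enumerating:
18
16, 2
15, 3
14, 4
13, 5
13, 3, 2
12, 6
12, 4, 2
11, 7
11, 5, 2
11, 4, 3
10, 8
10, 6, 2
10, 5, 3
9, 7, 2
9, 6, 3
9, 5, 4
9, 4, 3, 2
8, 7, 3
8, 6, 4
8, 5, 3, 2
7, 6, 5
7, 6, 3, 2
7, 5, 4, 2
6, 5, 4, 3
Counting gives 25.

25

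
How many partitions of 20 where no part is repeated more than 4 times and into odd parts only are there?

35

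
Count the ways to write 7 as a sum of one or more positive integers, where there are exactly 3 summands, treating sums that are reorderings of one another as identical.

4

Listing the qualifying partitions of 7:
5, 1, 1
4, 2, 1
3, 3, 1
3, 2, 2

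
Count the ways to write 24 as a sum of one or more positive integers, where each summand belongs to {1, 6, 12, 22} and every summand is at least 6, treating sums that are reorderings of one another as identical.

3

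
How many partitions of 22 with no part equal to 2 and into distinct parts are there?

There are too many to list fully; the first 12 (by largest part) are:
22
1 + 21
3 + 19
4 + 18
1 + 3 + 18
5 + 17
1 + 4 + 17
6 + 16
1 + 5 + 16
7 + 15
1 + 6 + 15
3 + 4 + 15
…and 40 more, for 52 total.

52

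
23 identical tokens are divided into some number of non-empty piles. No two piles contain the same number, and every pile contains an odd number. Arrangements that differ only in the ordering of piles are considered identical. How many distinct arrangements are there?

9

The partitions of 23 that satisfy the conditions:
23
19+3+1
17+5+1
15+7+1
15+5+3
13+9+1
13+7+3
11+9+3
11+7+5
That's 9 in total.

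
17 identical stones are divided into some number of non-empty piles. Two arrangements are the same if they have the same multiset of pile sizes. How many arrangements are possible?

Enumerating by decreasing first part gives 297 partitions in all.

297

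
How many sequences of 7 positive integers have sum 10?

84

By stars and bars with positive parts, the count is C(9,6) = 84.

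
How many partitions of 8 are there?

22

Enumerating:
8
1, 7
2, 6
1, 1, 6
3, 5
1, 2, 5
1, 1, 1, 5
4, 4
1, 3, 4
2, 2, 4
1, 1, 2, 4
1, 1, 1, 1, 4
2, 3, 3
1, 1, 3, 3
1, 2, 2, 3
1, 1, 1, 2, 3
1, 1, 1, 1, 1, 3
2, 2, 2, 2
1, 1, 2, 2, 2
1, 1, 1, 1, 2, 2
1, 1, 1, 1, 1, 1, 2
1, 1, 1, 1, 1, 1, 1, 1
Counting gives 22.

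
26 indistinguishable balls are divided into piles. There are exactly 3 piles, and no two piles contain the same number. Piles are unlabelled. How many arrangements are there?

A partial list (first 12 by largest part):
23,2,1
22,3,1
21,4,1
21,3,2
20,5,1
20,4,2
19,6,1
19,5,2
19,4,3
18,7,1
18,6,2
18,5,3
…and 32 more, for 44 total.

44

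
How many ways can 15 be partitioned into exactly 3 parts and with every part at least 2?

12

The partitions of 15 that satisfy the conditions:
11+2+2
10+3+2
9+4+2
9+3+3
8+5+2
8+4+3
7+6+2
7+5+3
7+4+4
6+6+3
6+5+4
5+5+5
Counting gives 12.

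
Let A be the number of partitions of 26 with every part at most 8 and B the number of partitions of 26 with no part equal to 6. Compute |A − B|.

512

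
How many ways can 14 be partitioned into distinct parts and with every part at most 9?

15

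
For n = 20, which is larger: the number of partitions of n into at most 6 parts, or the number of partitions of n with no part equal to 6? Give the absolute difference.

Partitions of 20 into at most 6 parts: 282.
Partitions of 20 with no part equal to 6: 492.
|282 − 492| = 210.

210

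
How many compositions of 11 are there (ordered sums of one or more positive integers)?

Each of the 10 gaps between 11 units is either a break or not: 2^10 = 1024.

1024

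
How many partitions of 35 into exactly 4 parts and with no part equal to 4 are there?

Direct enumeration gives 241 partitions.

241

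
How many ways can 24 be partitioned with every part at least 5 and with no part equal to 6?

17

They are:
24
19+5
17+7
16+8
15+9
14+10
14+5+5
13+11
12+12
12+7+5
11+8+5
10+9+5
10+7+7
9+8+7
9+5+5+5
8+8+8
7+7+5+5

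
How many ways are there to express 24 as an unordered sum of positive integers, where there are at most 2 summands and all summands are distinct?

The partitions of 24 that satisfy the conditions:
24
23, 1
22, 2
21, 3
20, 4
19, 5
18, 6
17, 7
16, 8
15, 9
14, 10
13, 11
That's 12 in total.

12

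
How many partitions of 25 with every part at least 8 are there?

7

Listing the qualifying partitions of 25:
25
17 + 8
16 + 9
15 + 10
14 + 11
13 + 12
9 + 8 + 8
Counting gives 7.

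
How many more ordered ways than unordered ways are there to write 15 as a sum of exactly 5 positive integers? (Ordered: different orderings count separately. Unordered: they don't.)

Ordered (compositions into 5 parts): C(14,4) = 1001.
Partitions of 15 into exactly 5 parts: 30.
Difference: 1001 − 30 = 971.

971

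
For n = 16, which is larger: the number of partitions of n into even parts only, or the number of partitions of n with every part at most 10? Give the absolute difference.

190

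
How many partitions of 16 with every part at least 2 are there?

There are too many to list fully; the first 12 (by largest part) are:
16
14, 2
13, 3
12, 4
12, 2, 2
11, 5
11, 3, 2
10, 6
10, 4, 2
10, 3, 3
10, 2, 2, 2
9, 7
…and 43 more, for 55 total.

55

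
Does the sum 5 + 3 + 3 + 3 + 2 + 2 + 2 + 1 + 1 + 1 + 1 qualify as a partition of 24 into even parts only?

No

The parts sum to 24, and the condition 'every summand is even' is violated.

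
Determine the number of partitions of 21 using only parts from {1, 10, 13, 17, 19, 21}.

7

The partitions of 21 that satisfy the conditions:
21
19, 1, 1
17, 1, 1, 1, 1
13, 1, 1, 1, 1, 1, 1, 1, 1
10, 10, 1
10, 1, 1, 1, 1, 1, 1, 1, 1, 1, 1, 1
1, 1, 1, 1, 1, 1, 1, 1, 1, 1, 1, 1, 1, 1, 1, 1, 1, 1, 1, 1, 1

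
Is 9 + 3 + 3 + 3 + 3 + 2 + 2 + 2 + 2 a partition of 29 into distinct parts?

No

The parts sum to 29, and the condition 'all summands are distinct' is violated.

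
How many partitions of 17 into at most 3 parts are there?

33

There are too many to list fully; the first 12 (by largest part) are:
17
16, 1
15, 2
15, 1, 1
14, 3
14, 2, 1
13, 4
13, 3, 1
13, 2, 2
12, 5
12, 4, 1
12, 3, 2
…and 21 more, for 33 total.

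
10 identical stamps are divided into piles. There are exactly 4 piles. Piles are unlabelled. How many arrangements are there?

9

Enumerating:
1 + 1 + 1 + 7
1 + 1 + 2 + 6
1 + 1 + 3 + 5
1 + 2 + 2 + 5
1 + 1 + 4 + 4
1 + 2 + 3 + 4
2 + 2 + 2 + 4
1 + 3 + 3 + 3
2 + 2 + 3 + 3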